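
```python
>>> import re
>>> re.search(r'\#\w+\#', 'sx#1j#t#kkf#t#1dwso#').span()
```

(2, 6)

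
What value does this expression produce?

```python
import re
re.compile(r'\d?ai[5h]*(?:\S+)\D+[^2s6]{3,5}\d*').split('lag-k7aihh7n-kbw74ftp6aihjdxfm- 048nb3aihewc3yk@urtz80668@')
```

['lag-k', '', '@']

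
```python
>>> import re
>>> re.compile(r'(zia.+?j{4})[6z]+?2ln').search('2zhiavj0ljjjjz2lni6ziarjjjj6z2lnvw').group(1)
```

'ziarjjjj'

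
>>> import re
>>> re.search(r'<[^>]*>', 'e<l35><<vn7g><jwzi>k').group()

'<l35>'

The match spans [1:6] → '<l35>'.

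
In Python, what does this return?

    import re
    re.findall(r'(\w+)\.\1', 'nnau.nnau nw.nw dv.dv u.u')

['nnau', 'nw', 'dv', 'u']

`\1` is not a pattern — it's the concrete string captured by group 1, re-applied verbatim.
One capturing group, so `findall` returns just the captured substring from each match — 4 in all.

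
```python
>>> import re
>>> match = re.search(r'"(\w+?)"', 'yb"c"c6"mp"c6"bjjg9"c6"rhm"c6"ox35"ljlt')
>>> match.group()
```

The match spans [2:5] → '"c"'.

'"c"'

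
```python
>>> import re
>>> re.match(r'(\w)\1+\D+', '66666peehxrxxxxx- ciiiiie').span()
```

(0, 25)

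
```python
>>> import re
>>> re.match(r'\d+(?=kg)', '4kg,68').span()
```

(0, 1)

`match` is anchored at position 0; if the pattern doesn't fit there, it returns None.
The match spans [0:1] → '4'.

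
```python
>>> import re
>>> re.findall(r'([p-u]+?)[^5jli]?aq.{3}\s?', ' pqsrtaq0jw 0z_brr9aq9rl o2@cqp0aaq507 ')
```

['pqsr', 'rr']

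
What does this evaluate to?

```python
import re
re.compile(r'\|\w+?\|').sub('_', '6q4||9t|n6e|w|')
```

Matches: at [4:8] → '|9t|'; at [11:14] → '|w|'.
Every occurrence is swapped for '_'.

'6q4|_n6e_'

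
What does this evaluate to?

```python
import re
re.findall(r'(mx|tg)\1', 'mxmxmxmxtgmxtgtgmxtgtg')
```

['mx', 'mx', 'tg', 'tg']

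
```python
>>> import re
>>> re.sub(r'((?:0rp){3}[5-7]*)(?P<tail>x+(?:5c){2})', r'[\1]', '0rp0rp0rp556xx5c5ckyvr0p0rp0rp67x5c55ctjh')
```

Pattern: the literal '0rp' repeated 3 times, then zero or more of a character in [5-7] (captured); then one or more of the literal 'x', then the literal '5c' repeated 2 times (captured as 'tail').
The replacement refers to a captured group, so each match is rewritten using its own captured text.

'[0rp0rp0rp556]kyvr0p0rp0rp67x5c55ctjh'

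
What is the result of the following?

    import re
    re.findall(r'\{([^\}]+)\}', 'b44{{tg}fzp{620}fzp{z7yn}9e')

Walking the string: at [3:8] match '{{tg}', group 1 = '{tg'; at [11:16] match '{620}', group 1 = '620'; at [19:25] match '{z7yn}', group 1 = 'z7yn'.
Because there's exactly one group, `findall` drops the full match and keeps group 1 from each hit.

['{tg', '620', 'z7yn']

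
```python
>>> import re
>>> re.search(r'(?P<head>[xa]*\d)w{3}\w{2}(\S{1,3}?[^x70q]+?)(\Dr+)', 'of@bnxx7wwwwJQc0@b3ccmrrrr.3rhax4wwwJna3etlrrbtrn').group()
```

'xx7wwwwJQc0@b3ccmrrrr'

Pattern: zero or more of one of [xa], then a digit (captured as 'head'); then exactly 3 of the literal 'w', then exactly 2 of a word character; then 1 to 3 of a non-whitespace character (lazy), then one or more of any character except [x70q] (lazy) (captured); then a non-digit, then one or more of a literal 'r' (captured).
`re.search` tries every starting position until one works.
The match spans [5:26] → 'xx7wwwwJQc0@b3ccmrrrr'.
Captured: group 1 = 'xx7', group 2 = 'Qc0@b3cc', group 3 = 'mrrrr'.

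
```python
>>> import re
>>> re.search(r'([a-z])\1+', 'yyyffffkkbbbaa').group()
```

`\1` has to match the exact text group 1 already captured.
`search` walks the string left to right and returns the first match it finds.
The match spans [0:3] → 'yyy'.
Captured: group 1 = 'y'.

'yyy'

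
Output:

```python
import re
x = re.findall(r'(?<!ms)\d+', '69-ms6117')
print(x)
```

A negative assertion filters positions out without eating any characters.
Matches: at [0:2] → '69'; at [6:9] → '117'.
Since nothing is captured, `findall` lists the 2 matched substrings directly.

['69', '117']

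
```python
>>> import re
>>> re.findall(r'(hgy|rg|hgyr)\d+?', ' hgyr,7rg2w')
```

Matches: at [7:10] match 'rg2', group 1 = 'rg'.
With a single group, `findall` returns only what that group captured — 1 item.

['rg']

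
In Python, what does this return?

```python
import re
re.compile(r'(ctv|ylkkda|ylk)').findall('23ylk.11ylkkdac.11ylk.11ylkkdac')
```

The regex engine tests alternatives in the order written; an earlier branch that matches wins even if a later one would match more.
Matches: at [2:5] match 'ylk', group 1 = 'ylk'; at [8:14] match 'ylkkda', group 1 = 'ylkkda'; at [18:21] match 'ylk', group 1 = 'ylk'; at [24:30] match 'ylkkda', group 1 = 'ylkkda'.
Because there's exactly one group, `findall` drops the full match and keeps group 1 from each hit.

['ylk', 'ylkkda', 'ylk', 'ylkkda']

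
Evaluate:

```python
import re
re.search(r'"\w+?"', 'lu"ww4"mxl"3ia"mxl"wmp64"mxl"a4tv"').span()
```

The match spans [2:7] → '"ww4"'.

(2, 7)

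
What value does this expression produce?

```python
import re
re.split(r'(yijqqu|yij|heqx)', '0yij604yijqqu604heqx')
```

['0', 'yij', '604', 'yijqqu', '604', 'heqx', '']

Branches in `(...|...)` are attempted left-to-right; the first branch that allows the whole pattern to succeed is taken.
Matches to split on: at [1:4] → 'yij'; at [7:13] → 'yijqqu'; at [16:20] → 'heqx'.
With a capturing group present, the delimiter's captured portion is kept in the result list.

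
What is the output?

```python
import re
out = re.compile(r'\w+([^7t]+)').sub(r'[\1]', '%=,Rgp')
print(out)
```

%=,[p]

Each match is replaced using the text its own group 1 captured.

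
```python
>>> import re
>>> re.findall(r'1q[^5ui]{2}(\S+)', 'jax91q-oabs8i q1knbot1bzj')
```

Pattern: the literal '1q', then exactly 2 of any character except [5ui]; then one or more of a non-whitespace character (captured).
Walking the string: at [4:13] match '1q-oabs8i', group 1 = 'abs8i'.
With a single group, `findall` returns only what that group captured — 1 item.

['abs8i']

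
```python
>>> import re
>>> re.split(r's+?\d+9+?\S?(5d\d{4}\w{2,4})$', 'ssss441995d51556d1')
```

['', '5d51556d1', '']

The pattern matches one or more of a literal 's' (lazy); then one or more of a digit, then one or more of a literal '9' (lazy), then optionally a non-whitespace character; then the literal '5d', then exactly 4 of a digit, then 2 to 4 of a word character (captured); then anchored at the end.
Matches to split on: at [0:18] → 'ssss441995d51556d1'.
Because the pattern has a capturing group, `split` also inserts each captured text between the pieces.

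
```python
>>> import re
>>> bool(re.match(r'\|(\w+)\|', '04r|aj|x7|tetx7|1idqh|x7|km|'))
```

`re.match` only tries the pattern at the start of the string.
Here position 0 doesn't satisfy it, so the call returns None, and `bool(None)` is False.

False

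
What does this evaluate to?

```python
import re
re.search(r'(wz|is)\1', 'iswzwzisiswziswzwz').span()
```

(2, 6)

A backreference is literal: `\1` must see the identical characters the first group matched.
The match spans [2:6] → 'wzwz'.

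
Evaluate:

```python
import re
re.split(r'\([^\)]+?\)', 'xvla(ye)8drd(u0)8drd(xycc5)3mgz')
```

['xvla', '8drd', '8drd', '3mgz']

Each match becomes a cut point; 4 segments remain.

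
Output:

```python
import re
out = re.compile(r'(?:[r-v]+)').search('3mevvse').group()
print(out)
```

vvs

The pattern matches one or more of a character in [r-v] (non-capturing group).
The match spans [3:6] → 'vvs'.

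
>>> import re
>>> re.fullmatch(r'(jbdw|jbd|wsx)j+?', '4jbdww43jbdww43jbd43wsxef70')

None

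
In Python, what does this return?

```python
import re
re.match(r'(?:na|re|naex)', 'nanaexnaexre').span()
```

(0, 2)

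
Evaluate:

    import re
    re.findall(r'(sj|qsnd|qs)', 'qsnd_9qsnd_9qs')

['qsnd', 'qsnd', 'qs']

The regex engine tests alternatives in the order written; an earlier branch that matches wins even if a later one would match more.
Because there's exactly one group, `findall` drops the full match and keeps group 1 from each hit.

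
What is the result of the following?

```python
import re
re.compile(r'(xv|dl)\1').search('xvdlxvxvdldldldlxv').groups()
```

('xv',)

The match spans [4:8] → 'xvxv'.
Captured: group 1 = 'xv'.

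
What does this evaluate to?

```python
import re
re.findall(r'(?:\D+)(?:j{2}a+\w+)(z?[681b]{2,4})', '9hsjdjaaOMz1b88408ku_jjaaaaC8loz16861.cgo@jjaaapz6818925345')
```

['61', '18']

Pattern: one or more of a non-digit (non-capturing group); then exactly 2 of a literal 'j', then one or more of the literal 'a', then one or more of a word character (non-capturing group); then optionally a literal 'z', then 2 to 4 of one of [681b] (captured).
One capturing group, so `findall` returns just the captured substring from each match — 2 in all.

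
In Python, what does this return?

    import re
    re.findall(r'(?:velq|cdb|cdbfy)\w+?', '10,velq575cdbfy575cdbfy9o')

Alternation isn't longest-match — the leftmost alternative that fits at this position is chosen.
With no groups in the pattern, `findall` gives back each whole match — 3 here.

['velq5', 'cdbf', 'cdbf']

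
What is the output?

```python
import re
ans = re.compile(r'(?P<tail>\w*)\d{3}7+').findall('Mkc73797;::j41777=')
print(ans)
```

['Mkc7', 'j4']

`findall` collects group 1 from each match (2 total).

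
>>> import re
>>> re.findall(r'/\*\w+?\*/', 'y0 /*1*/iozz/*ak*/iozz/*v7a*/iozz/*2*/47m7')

['/*1*/', '/*ak*/', '/*v7a*/', '/*2*/']

With no groups in the pattern, `findall` gives back each whole match — 4 here.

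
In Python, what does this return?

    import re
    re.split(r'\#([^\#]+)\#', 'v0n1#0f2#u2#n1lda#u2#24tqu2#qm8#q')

['v0n1', '0f2', 'u2', 'n1lda', 'u2', '24tqu2', 'qm8#q']

Matches to split on: at [4:9] → '#0f2#'; at [11:18] → '#n1lda#'; at [20:28] → '#24tqu2#'.
`re.split` interleaves the captured-group text with the surrounding fragments.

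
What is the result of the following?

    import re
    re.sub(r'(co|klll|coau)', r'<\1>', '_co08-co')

Each match is replaced using the text its own group 1 captured.

'_<co>08-<co>'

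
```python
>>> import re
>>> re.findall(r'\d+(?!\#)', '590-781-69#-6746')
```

The negative lookahead/lookbehind blocks any match where the forbidden context is present.
Scanning left to right: at [0:3] → '590'; at [4:7] → '781'; at [8:9] → '6'; at [12:16] → '6746'.
`findall` yields the raw match text (4 of them) because the pattern has no groups.

['590', '781', '6', '6746']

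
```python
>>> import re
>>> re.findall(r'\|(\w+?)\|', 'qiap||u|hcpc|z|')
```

Walking the string: at [5:8] match '|u|', group 1 = 'u'; at [12:15] match '|z|', group 1 = 'z'.
With a single group, `findall` returns only what that group captured — 2 items.

['u', 'z']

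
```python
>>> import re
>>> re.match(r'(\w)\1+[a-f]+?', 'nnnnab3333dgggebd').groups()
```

('n',)

The match spans [0:5] → 'nnnna'.
Captured: group 1 = 'n'.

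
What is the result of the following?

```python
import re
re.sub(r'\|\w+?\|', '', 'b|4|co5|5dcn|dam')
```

'bco5dam'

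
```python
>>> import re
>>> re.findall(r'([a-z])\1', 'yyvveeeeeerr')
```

['y', 'v', 'e', 'e', 'e', 'r']

`\1` has to match the exact text group 1 already captured.
Scanning left to right: at [0:2] match 'yy', group 1 = 'y'; at [2:4] match 'vv', group 1 = 'v'; at [4:6] match 'ee', group 1 = 'e'; at [6:8] match 'ee', group 1 = 'e'; at [8:10] match 'ee', group 1 = 'e'; ….
With a single group, `findall` returns only what that group captured — 6 items.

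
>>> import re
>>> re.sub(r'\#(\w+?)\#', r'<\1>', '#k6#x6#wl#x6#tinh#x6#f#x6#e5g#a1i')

'<k6>x6<wl>x6<tinh>x6<f>x6<e5g>a1i'

Matches: at [0:4] → '#k6#'; at [6:10] → '#wl#'; at [12:18] → '#tinh#'; at [20:23] → '#f#'; at [25:30] → '#e5g#'.
The replacement refers to a captured group, so each match is rewritten using its own captured text.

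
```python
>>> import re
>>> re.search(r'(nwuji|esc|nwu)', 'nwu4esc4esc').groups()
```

('nwu',)

The match spans [0:3] → 'nwu'.
Captured: group 1 = 'nwu'.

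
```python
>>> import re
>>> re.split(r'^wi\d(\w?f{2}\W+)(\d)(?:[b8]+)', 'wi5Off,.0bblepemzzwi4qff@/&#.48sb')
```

['', 'Off,.', '0', 'lepemzzwi4qff@/&#.48sb']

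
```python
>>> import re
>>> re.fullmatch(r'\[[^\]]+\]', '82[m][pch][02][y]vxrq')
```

`re.fullmatch` is like wrapping the pattern in `^…$` (in single-line mode).
Here the string isn't matched end-to-end, so the call returns None.

None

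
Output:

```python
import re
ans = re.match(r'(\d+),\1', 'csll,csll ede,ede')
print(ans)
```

`\1` is not a pattern — it's the concrete string captured by group 1, re-applied verbatim.
`match` is anchored at position 0; if the pattern doesn't fit there, it returns None.
Here the pattern fails at index 0, so the call returns None.

None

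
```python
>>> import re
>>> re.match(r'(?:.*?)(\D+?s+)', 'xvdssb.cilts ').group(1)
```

This matches zero or more of any character (lazy) (non-capturing group); then one or more of a non-digit (lazy), then one or more of the literal 's' (captured).
With the lazy modifier that quantifier settles for the fewest repetitions that let the rest of the pattern succeed (the atoms after it are unaffected and can still be greedy).
`re.match` only tries the pattern at the start of the string.
The match spans [0:5] → 'xvdss'.
Captured: group 1 = 'xvdss'.

'xvdss'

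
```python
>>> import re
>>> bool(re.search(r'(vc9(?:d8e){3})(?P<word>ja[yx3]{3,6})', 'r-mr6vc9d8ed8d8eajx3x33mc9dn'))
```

False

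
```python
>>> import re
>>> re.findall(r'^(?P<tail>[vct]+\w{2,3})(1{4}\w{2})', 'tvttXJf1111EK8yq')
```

The pattern matches anchored at the start of the string; then one or more of one of [vct], then 2 to 3 of a word character (captured as 'tail'); then exactly 4 of the literal '1', then exactly 2 of a word character (captured).
With 2 capturing groups, `findall` returns a 2-tuple per match.

[('tvttXJf', '1111EK')]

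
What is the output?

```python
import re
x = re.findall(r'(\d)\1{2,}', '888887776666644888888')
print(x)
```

The backreference `\1` re-matches whatever the first group consumed, character for character.
Matches: at [0:5] match '88888', group 1 = '8'; at [5:8] match '777', group 1 = '7'; at [8:13] match '66666', group 1 = '6'; at [15:21] match '888888', group 1 = '8'.
With a single group, `findall` returns only what that group captured — 4 items.

['8', '7', '6', '8']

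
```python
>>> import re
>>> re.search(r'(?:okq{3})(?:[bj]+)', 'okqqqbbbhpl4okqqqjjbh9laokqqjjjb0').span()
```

(0, 8)

This matches the literal 'ok', then exactly 3 of the literal 'q' (non-capturing group); then one or more of one of [bj] (non-capturing group).
Unlike `match`, `search` isn't anchored — it looks for the pattern anywhere in the string.
The match spans [0:8] → 'okqqqbbb'.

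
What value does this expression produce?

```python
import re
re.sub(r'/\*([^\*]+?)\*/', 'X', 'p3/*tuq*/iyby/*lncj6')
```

Matches: at [2:9] → '/*tuq*/'.
Each match is replaced by 'X'.

'p3Xiyby/*lncj6'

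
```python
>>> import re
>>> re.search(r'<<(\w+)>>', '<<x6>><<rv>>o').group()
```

'<<x6>>'

Unlike `match`, `search` isn't anchored — it looks for the pattern anywhere in the string.
The match spans [0:6] → '<<x6>>'.
Captured: group 1 = 'x6'.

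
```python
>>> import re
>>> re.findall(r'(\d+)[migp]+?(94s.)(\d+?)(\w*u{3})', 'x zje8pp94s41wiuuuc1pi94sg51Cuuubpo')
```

This matches one or more of a digit (captured); then one or more of one of [migp] (lazy); then the literal '94s', then any character (captured); then one or more of a digit (lazy) (captured); then zero or more of a word character, then exactly 3 of the literal 'u' (captured).
Multiple groups make `findall` return tuples — one 4-tuple for the one match.

[('8', '94s4', '1', 'wiuuuc1pi94sg51Cuuu')]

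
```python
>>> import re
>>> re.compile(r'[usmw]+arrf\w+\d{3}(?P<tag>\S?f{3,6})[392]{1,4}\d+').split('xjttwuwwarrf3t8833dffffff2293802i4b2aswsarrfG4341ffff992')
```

['xjtt', 'ffff', '']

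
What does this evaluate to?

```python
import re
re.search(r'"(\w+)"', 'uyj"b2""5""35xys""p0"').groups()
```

('b2',)

`re.search` scans for the first position where the pattern succeeds.
The match spans [3:7] → '"b2"'.
Captured: group 1 = 'b2'.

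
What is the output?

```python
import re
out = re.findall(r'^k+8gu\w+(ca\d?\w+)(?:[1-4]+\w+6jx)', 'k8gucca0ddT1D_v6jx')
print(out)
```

['ca0ddT']

`findall` collects group 1 from the one match (1 total).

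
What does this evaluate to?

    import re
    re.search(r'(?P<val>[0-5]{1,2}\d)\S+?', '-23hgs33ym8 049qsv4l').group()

Lazy quantifiers expand one character at a time until the remainder of the pattern can match.
The match spans [1:4] → '23h'.

'23h'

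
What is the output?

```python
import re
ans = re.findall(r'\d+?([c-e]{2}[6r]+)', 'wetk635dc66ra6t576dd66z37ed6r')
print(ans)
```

This matches one or more of a digit (lazy); then exactly 2 of a character in [c-e], then one or more of one of [6r] (captured).
Scanning left to right: at [4:12] match '635dc66r', group 1 = 'dc66r'; at [15:22] match '576dd66', group 1 = 'dd66'; at [23:29] match '37ed6r', group 1 = 'ed6r'.
`findall` collects group 1 from each match (3 total).

['dc66r', 'dd66', 'ed6r']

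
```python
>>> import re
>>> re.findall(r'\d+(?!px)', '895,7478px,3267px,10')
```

['895', '747', '326', '10']

Because the assertion is negative and zero-width, positions next to the forbidden text are skipped.
With no groups in the pattern, `findall` gives back each whole match — 4 here.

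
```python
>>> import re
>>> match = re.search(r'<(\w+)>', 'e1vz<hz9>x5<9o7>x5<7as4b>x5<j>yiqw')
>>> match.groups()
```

('hz9',)

Unlike `match`, `search` isn't anchored — it looks for the pattern anywhere in the string.
The match spans [4:9] → '<hz9>'.
Captured: group 1 = 'hz9'.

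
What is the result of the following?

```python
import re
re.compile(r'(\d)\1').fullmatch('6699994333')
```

For `fullmatch`, every character of the input must be accounted for by the pattern.
Here the pattern can't cover the whole string, so the call returns None.

None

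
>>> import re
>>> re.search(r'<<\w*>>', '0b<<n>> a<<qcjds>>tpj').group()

'<<n>>'

`re.search` tries every starting position until one works.
The match spans [2:7] → '<<n>>'.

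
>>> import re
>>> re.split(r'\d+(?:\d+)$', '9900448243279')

['', '']

Each match becomes a cut point; 2 segments remain.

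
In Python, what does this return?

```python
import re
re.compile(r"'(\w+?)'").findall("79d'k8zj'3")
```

['k8zj']

Walking the string: at [3:9] match "'k8zj'", group 1 = 'k8zj'.
With a single group, `findall` returns only what that group captured — 1 item.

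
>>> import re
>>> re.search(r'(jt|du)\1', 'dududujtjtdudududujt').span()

After group 1 captures some text, `\1` only succeeds where that same text appears again.
`re.search` scans for the first position where the pattern succeeds.
The match spans [0:4] → 'dudu'.
Captured: group 1 = 'du'.

(0, 4)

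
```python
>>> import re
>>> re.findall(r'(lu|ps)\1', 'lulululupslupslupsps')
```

After group 1 captures some text, `\1` only succeeds where that same text appears again.
`findall` collects group 1 from each match (3 total).

['lu', 'lu', 'ps']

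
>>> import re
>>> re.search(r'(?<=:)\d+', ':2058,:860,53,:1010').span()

(1, 5)

Because the assertion is zero-width, the text it checks is not consumed and won't appear in the result.
`search` walks the string left to right and returns the first match it finds.
The match spans [1:5] → '2058'.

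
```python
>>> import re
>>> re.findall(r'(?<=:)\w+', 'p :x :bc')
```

The positive lookaround only admits positions where the adjacent text matches; those characters stay outside the span.
`findall` yields the raw match text (2 of them) because the pattern has no groups.

['x', 'bc']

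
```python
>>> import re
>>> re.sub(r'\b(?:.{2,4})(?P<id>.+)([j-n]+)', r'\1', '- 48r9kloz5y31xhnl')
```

This matches a word boundary (`\b`, zero-width); then 2 to 4 of any character (non-capturing group); then one or more of any character (captured as 'id'); then one or more of a character in [j-n] (captured).
Matches: at [2:18] → '48r9kloz5y31xhnl'.
The replacement refers to a captured group, so each match is rewritten using its own captured text.

'- kloz5y31xhn'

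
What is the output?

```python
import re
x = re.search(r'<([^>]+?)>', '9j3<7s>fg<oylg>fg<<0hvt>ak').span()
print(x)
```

(3, 7)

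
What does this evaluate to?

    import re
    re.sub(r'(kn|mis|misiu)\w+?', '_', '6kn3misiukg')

'6__ukg'

Branches in `(...|...)` are attempted left-to-right; the first branch that allows the whole pattern to succeed is taken.
Matches: at [1:4] → 'kn3'; at [4:8] → 'misi'.
`sub` substitutes '_' at each match site.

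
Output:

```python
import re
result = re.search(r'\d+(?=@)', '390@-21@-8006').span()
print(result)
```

(0, 3)

The `(?=…)`/`(?<=…)` assertion just peeks at neighbouring text; it doesn't advance the match position.
`re.search` tries every starting position until one works.
The match spans [0:3] → '390'.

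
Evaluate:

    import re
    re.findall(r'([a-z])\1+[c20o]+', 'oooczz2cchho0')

The backreference `\1` re-matches whatever the first group consumed, character for character.
Because there's exactly one group, `findall` drops the full match and keeps group 1 from each hit.

['o', 'z', 'h']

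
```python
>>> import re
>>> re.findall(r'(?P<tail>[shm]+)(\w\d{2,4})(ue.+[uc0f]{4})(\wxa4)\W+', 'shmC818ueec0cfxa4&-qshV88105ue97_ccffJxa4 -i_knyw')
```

[('shm', 'C818', 'ueec0cfxa4&-qshV88105ue97_ccff', 'Jxa4')]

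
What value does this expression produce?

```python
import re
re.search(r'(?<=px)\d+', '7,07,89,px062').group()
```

'062'

Lookahead/lookbehind check context without consuming it, so the matched span excludes the asserted characters.
`re.search` scans for the first position where the pattern succeeds.
The match spans [10:13] → '062'.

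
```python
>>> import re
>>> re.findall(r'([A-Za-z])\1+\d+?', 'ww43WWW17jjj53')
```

The backreference `\1` re-matches whatever the first group consumed, character for character.
Scanning left to right: at [0:3] match 'ww4', group 1 = 'w'; at [4:8] match 'WWW1', group 1 = 'W'; at [9:13] match 'jjj5', group 1 = 'j'.
`findall` collects group 1 from each match (3 total).

['w', 'W', 'j']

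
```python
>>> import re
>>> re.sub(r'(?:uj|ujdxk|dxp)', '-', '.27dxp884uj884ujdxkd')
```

Branches in `(...|...)` are attempted left-to-right; the first branch that allows the whole pattern to succeed is taken.
Matches: at [3:6] → 'dxp'; at [9:11] → 'uj'; at [14:16] → 'uj'.
`sub` substitutes '-' at each match site.

'.27-884-884-dxkd'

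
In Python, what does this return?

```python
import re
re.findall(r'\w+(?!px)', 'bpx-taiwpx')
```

['bpx', 'taiwpx']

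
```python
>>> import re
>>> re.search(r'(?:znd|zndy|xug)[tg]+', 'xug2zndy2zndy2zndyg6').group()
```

'zndyg'

The match spans [14:19] → 'zndyg'.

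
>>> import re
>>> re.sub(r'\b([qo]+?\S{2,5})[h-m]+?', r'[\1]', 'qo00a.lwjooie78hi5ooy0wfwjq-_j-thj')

The replacement refers to a captured group, so each match is rewritten using its own captured text.

'[qo00a.]wjooie78hi5ooy0wfwjq-_j-thj'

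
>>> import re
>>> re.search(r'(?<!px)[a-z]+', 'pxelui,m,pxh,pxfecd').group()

'pxelui'

A negative assertion filters positions out without eating any characters.
Unlike `match`, `search` isn't anchored — it looks for the pattern anywhere in the string.
The match spans [0:6] → 'pxelui'.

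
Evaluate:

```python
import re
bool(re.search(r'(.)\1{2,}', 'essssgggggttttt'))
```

True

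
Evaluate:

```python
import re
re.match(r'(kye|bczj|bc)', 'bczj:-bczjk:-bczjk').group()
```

'bczj'

`re.match` only tries the pattern at the start of the string.
The match spans [0:4] → 'bczj'.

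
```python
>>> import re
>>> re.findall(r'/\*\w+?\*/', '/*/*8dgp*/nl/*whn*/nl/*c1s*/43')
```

['/*8dgp*/', '/*whn*/', '/*c1s*/']

Walking the string: at [2:10] → '/*8dgp*/'; at [12:19] → '/*whn*/'; at [21:28] → '/*c1s*/'.
Since nothing is captured, `findall` lists the 3 matched substrings directly.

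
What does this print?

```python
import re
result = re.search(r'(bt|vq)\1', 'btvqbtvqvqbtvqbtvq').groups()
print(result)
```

A backreference is literal: `\1` must see the identical characters the first group matched.
Unlike `match`, `search` isn't anchored — it looks for the pattern anywhere in the string.
The match spans [6:10] → 'vqvq'.
Captured: group 1 = 'vq'.

('vq',)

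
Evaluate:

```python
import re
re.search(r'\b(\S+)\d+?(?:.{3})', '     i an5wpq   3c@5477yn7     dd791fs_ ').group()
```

'an5wpq'

This matches a word boundary (`\b`, zero-width); then one or more of a non-whitespace character (captured); then one or more of a digit (lazy); then exactly 3 of any character (non-capturing group).
`re.search` tries every starting position until one works.
The match spans [7:13] → 'an5wpq'.
Captured: group 1 = 'an'.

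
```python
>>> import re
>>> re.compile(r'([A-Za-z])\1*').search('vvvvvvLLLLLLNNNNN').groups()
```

('v',)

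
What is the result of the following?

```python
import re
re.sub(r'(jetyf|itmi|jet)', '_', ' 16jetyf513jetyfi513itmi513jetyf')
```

' 16_513_i513_513_'

Alternation tries branches left to right and keeps the first one that lets the overall match succeed at that position.
Matches: at [3:8] → 'jetyf'; at [11:16] → 'jetyf'; at [20:24] → 'itmi'; at [27:32] → 'jetyf'.
`sub` substitutes '_' at each match site.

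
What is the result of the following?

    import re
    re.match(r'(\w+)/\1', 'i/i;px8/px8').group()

'i/i'

A backreference is literal: `\1` must see the identical characters the first group matched.
`re.match` only tries the pattern at the start of the string.
The match spans [0:3] → 'i/i'.
Captured: group 1 = 'i'.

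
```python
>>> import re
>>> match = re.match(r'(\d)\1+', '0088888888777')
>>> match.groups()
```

The backreference `\1` re-matches whatever the first group consumed, character for character.
`re.match` won't scan ahead — the pattern has to work from the very first character.
The match spans [0:2] → '00'.
Captured: group 1 = '0'.

('0',)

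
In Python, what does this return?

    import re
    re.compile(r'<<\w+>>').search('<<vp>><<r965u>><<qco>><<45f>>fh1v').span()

`re.search` scans for the first position where the pattern succeeds.
The match spans [0:6] → '<<vp>>'.

(0, 6)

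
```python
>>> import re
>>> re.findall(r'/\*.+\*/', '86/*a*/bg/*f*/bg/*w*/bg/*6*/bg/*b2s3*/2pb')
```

Walking the string: at [2:38] → '/*a*/bg/*f*/bg/*w*/bg/*6*/bg/*b2s3*/'.
`findall` yields the raw match text (1 of them) because the pattern has no groups.

['/*a*/bg/*f*/bg/*w*/bg/*6*/bg/*b2s3*/']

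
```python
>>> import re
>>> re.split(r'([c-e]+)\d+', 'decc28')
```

The pattern matches one or more of a character in [c-e] (captured); then one or more of a digit.
Matches to split on: at [0:6] → 'decc28'.
Because the pattern has a capturing group, `split` also inserts each captured text between the pieces.

['', 'decc', '']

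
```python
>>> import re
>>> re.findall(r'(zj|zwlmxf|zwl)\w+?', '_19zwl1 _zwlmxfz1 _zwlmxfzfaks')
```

['zwl', 'zwlmxf', 'zwlmxf']

The regex engine tests alternatives in the order written; an earlier branch that matches wins even if a later one would match more.
Because there's exactly one group, `findall` drops the full match and keeps group 1 from each hit.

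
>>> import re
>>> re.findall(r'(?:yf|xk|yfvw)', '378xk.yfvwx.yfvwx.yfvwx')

`|` is ordered: at each position the engine commits to the first alternative that works.
`findall` yields the raw match text (4 of them) because the pattern has no groups.

['xk', 'yf', 'yf', 'yf']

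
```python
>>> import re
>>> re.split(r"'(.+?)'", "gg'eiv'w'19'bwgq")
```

The `?` after the quantifier makes it lazy — it takes as little as possible before letting the rest of the pattern try.
Matches to split on: at [2:7] → "'eiv'"; at [8:12] → "'19'".
`re.split` interleaves the captured-group text with the surrounding fragments.

['gg', 'eiv', 'w', '19', 'bwgq']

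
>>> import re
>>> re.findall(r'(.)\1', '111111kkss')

A backreference is literal: `\1` must see the identical characters the first group matched.
One capturing group, so `findall` returns just the captured substring from each match — 5 in all.

['1', '1', '1', 'k', 's']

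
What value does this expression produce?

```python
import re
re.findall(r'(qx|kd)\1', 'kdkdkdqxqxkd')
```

After group 1 captures some text, `\1` only succeeds where that same text appears again.
Matches: at [0:4] match 'kdkd', group 1 = 'kd'; at [6:10] match 'qxqx', group 1 = 'qx'.
With a single group, `findall` returns only what that group captured — 2 items.

['kd', 'qx']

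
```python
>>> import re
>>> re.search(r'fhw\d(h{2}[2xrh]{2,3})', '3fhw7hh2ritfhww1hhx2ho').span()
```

This matches the literal 'fhw', then a digit; then exactly 2 of a literal 'h', then 2 to 3 of one of [2xrh] (captured).
`search` walks the string left to right and returns the first match it finds.
The match spans [1:9] → 'fhw7hh2r'.
Captured: group 1 = 'hh2r'.

(1, 9)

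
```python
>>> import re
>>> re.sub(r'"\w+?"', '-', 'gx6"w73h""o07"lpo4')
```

'gx6--lpo4'

Matches: at [3:9] → '"w73h"'; at [9:14] → '"o07"'.
`sub` substitutes '-' at each match site.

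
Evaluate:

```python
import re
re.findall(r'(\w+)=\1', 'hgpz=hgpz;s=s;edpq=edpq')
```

['hgpz', 's', 'edpq']

A backreference is literal: `\1` must see the identical characters the first group matched.
Because there's exactly one group, `findall` drops the full match and keeps group 1 from each hit.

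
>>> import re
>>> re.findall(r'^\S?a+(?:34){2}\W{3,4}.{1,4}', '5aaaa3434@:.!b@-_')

['5aaaa3434@:.!b@-_']

The pattern matches anchored at the start of the string; then optionally a non-whitespace character, then one or more of a literal 'a', then the literal '34' repeated 2 times; then 3 to 4 of a non-word character, then 1 to 4 of any character.
No capturing groups, so `findall` returns the 1 full match string.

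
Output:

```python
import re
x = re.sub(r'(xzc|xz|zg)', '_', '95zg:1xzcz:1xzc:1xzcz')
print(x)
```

95_:1_z:1_:1_z

The regex engine tests alternatives in the order written; an earlier branch that matches wins even if a later one would match more.
`sub` substitutes '_' at each match site.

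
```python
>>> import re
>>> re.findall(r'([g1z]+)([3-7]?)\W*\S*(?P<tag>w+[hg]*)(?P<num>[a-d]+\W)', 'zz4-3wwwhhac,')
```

The pattern matches one or more of one of [g1z] (captured); then optionally a character in [3-7] (captured); then zero or more of a non-word character, then zero or more of a non-whitespace character; then one or more of the literal 'w', then zero or more of one of [hg] (captured as 'tag'); then one or more of a character in [a-d], then a non-word character (captured as 'num').
Scanning left to right: at [0:13] match 'zz4-3wwwhhac,', groups = ('zz', '4', 'whh', 'ac,').
4 groups means the one result is a tuple of 4 captured strings — 1 here.

[('zz', '4', 'whh', 'ac,')]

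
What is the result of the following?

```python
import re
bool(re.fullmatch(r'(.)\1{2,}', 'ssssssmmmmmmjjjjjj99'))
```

`fullmatch` succeeds only if the pattern covers the string from start to end.
Here the string isn't matched end-to-end, so the call returns None, and `bool(None)` is False.

False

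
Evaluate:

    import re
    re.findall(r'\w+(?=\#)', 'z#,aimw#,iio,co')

['z', 'aimw']

The lookaround is zero-width — it requires the adjacent text to match without consuming it, so the asserted text isn't part of the match.
`findall` yields the raw match text (2 of them) because the pattern has no groups.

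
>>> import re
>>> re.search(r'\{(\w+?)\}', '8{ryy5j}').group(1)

The match spans [1:8] → '{ryy5j}'.
Captured: group 1 = 'ryy5j'.

'ryy5j'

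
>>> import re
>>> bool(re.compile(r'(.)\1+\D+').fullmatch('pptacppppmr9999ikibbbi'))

False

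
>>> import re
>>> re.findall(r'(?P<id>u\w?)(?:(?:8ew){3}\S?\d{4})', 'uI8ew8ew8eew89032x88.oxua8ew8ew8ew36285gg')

Because there's exactly one group, `findall` drops the full match and keeps group 1 from the one hit.

['ua']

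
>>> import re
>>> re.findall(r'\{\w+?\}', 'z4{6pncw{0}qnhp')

['{0}']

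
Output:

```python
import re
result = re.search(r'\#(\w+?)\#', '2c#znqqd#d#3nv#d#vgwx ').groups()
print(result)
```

The match spans [2:9] → '#znqqd#'.
Captured: group 1 = 'znqqd'.

('znqqd',)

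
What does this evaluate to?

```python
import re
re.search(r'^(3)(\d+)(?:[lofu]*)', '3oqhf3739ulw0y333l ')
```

None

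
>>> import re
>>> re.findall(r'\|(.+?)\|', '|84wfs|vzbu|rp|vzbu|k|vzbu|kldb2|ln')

['84wfs', 'rp', 'k', 'kldb2']

The `?` after the quantifier makes it lazy — it takes as little as possible before letting the rest of the pattern try.
`findall` collects group 1 from each match (4 total).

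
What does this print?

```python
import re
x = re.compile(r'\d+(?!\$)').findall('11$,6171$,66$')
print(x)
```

The negative lookahead/lookbehind blocks any match where the forbidden context is present.
Walking the string: at [0:1] → '1'; at [4:7] → '617'; at [10:11] → '6'.
No capturing groups, so `findall` returns the 3 full match strings.

['1', '617', '6']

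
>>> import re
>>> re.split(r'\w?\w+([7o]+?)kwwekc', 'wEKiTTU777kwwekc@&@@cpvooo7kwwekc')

['', '7', '@&@@', '7', '']

Pattern: optionally a word character, then one or more of a word character; then one or more of one of [7o] (lazy) (captured); then the literal 'kww', then the literal 'ekc'.
Matches to split on: at [0:16] → 'wEKiTTU777kwwekc'; at [20:33] → 'cpvooo7kwwekc'.
With a capturing group present, the delimiter's captured portion is kept in the result list.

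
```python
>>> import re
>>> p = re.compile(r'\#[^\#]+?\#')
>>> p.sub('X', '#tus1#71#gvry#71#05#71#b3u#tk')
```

'X71X71X71Xtk'

Each match is replaced by 'X'.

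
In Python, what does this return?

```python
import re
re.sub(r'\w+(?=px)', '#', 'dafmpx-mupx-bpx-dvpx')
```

'#px-#px-#px-#px'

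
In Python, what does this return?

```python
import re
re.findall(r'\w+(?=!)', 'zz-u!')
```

['u']

Lookahead/lookbehind check context without consuming it, so the matched span excludes the asserted characters.
Since nothing is captured, `findall` lists the 1 matched substring directly.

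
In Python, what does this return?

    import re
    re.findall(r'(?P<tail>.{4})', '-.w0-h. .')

['-.w0', '-h. ']

This matches exactly 4 of any character (captured as 'tail').
Scanning left to right: at [0:4] match '-.w0', group 1 = '-.w0'; at [4:8] match '-h. ', group 1 = '-h. '.
One capturing group, so `findall` returns just the captured substring from each match — 2 in all.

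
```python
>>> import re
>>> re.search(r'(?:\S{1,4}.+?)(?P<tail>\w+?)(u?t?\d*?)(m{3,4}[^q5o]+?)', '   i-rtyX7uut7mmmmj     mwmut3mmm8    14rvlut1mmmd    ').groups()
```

The pattern matches 1 to 4 of a non-whitespace character, then one or more of any character (lazy) (non-capturing group); then one or more of a word character (lazy) (captured as 'tail'); then optionally a literal 'u', then optionally a literal 't', then zero or more of a digit (lazy) (captured); then 3 to 4 of the literal 'm', then one or more of any character except [q5o] (lazy) (captured).
Because the quantifier is non-greedy, it stops expanding at the earliest point where the rest of the pattern can succeed.
Unlike `match`, `search` isn't anchored — it looks for the pattern anywhere in the string.
The match spans [3:19] → 'i-rtyX7uut7mmmmj'.
Captured: group 1 = 'X7u', group 2 = 'ut7', group 3 = 'mmmmj'.

('X7u', 'ut7', 'mmmmj')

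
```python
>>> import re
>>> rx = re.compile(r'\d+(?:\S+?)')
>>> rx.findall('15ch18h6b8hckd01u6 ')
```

['15c', '18h', '6b', '8h', '01u']

The pattern matches one or more of a digit; then one or more of a non-whitespace character (lazy) (non-capturing group).
Walking the string: at [0:3] → '15c'; at [4:7] → '18h'; at [7:9] → '6b'; at [9:11] → '8h'; at [14:17] → '01u'.
`findall` yields the raw match text (5 of them) because the pattern has no groups.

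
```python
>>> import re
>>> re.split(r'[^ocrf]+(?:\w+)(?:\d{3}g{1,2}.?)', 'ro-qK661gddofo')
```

['ro', 'dofo']

Pattern: one or more of any character except [ocrf]; then one or more of a word character (non-capturing group); then exactly 3 of a digit, then 1 to 2 of the literal 'g', then optionally any character (non-capturing group).
Matches to split on: at [2:10] → '-qK661gd'.
The string is cut at each match, leaving 2 pieces.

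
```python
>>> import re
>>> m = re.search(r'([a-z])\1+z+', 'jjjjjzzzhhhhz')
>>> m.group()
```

'jjjjjzzz'

`\1` has to match the exact text group 1 already captured.
`re.search` scans for the first position where the pattern succeeds.
The match spans [0:8] → 'jjjjjzzz'.
Captured: group 1 = 'j'.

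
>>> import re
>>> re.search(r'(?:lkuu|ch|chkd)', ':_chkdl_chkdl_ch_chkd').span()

(2, 4)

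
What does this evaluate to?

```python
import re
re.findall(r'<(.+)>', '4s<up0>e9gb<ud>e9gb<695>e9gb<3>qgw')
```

['up0>e9gb<ud>e9gb<695>e9gb<3']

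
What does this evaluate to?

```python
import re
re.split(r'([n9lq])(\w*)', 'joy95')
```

['joy', '9', '5', '']

Pattern: one of [n9lq] (captured); then zero or more of a word character (captured).
Matches to split on: at [3:5] → '95'.
The group in the pattern means `split` returns the separators' captures alongside the pieces.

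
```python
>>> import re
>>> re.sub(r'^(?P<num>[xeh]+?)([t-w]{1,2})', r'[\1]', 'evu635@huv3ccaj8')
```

'[e]635@huv3ccaj8'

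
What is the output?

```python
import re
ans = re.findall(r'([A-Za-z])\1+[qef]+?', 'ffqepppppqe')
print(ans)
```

['f', 'p']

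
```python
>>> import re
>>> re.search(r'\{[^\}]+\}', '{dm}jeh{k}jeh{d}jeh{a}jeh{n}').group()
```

'{dm}'

The match spans [0:4] → '{dm}'.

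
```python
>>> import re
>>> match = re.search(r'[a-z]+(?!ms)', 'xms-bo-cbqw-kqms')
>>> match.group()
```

'xms'

Because the assertion is negative and zero-width, positions next to the forbidden text are skipped.
The match spans [0:3] → 'xms'.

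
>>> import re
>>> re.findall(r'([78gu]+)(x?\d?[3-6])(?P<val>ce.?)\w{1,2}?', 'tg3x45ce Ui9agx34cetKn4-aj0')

Multiple groups make `findall` return tuples — one 3-tuple for the one match.

[('g', 'x34', 'cet')]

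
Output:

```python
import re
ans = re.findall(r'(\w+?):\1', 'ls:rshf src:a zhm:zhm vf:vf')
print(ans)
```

['zhm', 'vf']

A backreference is literal: `\1` must see the identical characters the first group matched.
One capturing group, so `findall` returns just the captured substring from each match — 2 in all.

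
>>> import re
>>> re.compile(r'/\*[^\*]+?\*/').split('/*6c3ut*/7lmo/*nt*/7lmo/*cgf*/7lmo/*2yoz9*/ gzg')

['', '7lmo', '7lmo', '7lmo', ' gzg']

Matches to split on: at [0:9] → '/*6c3ut*/'; at [13:19] → '/*nt*/'; at [23:30] → '/*cgf*/'; at [34:43] → '/*2yoz9*/'.
`split` removes every match and returns the 5 fragments in between.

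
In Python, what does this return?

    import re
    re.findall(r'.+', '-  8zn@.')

['-  8zn@.']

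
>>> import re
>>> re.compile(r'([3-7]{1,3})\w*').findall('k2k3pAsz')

['3']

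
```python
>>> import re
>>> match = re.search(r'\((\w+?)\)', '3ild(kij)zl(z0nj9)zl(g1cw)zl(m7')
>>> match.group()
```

'(kij)'

The match spans [4:9] → '(kij)'.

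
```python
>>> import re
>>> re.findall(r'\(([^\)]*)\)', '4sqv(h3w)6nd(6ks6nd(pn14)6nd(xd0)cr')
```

['h3w', '6ks6nd(pn14', 'xd0']

Matches: at [4:9] match '(h3w)', group 1 = 'h3w'; at [12:25] match '(6ks6nd(pn14)', group 1 = '6ks6nd(pn14'; at [28:33] match '(xd0)', group 1 = 'xd0'.
`findall` collects group 1 from each match (3 total).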